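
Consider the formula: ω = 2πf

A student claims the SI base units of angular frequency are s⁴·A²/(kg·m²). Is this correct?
Units of each symbol in ω = 2πf:
  f (frequency): 1/s
  The factor 2π is dimensionless.

Multiplying the contributions: [1/s]
Adding exponents of each base unit: s: -1
SI base units of angular frequency: 1/s

The claimed units s⁴·A²/(kg·m²) (exponents kg: -1, m: -2, s: 4, A: 2) do not match the derived units 1/s (exponents s: -1), so the claim is incorrect.

Answer: No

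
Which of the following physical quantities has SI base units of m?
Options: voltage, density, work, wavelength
Checking the SI base units of each option:
  voltage (V = IR): kg·m²/(s³·A)  ✗
  density (ρ = m/V): kg/m³  ✗
  work (W = Fd): kg·m²/s²  ✗
  wavelength (λ = v/f): m  ✓ matches

Only wavelength has units m.

Answer: wavelength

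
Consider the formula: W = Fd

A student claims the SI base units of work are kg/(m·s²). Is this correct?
Units of each symbol in W = Fd:
  F (force): kg·m/s²
  d (displacement): m

Multiplying the contributions: [kg·m/s²] · [m]
Adding exponents of each base unit: kg: 1, m: 2, s: -2
SI base units of work: kg·m²/s²

The claimed units kg/(m·s²) (exponents kg: 1, m: -1, s: -2) do not match the derived units kg·m²/s² (exponents kg: 1, m: 2, s: -2), so the claim is incorrect.

Answer: No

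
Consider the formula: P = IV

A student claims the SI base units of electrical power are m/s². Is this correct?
Units of each symbol in P = IV:
  I (current): A
  V (voltage, in volts): kg·m²/(s³·A)

Multiplying the contributions: [A] · [kg·m²/(s³·A)]
Adding exponents of each base unit: kg: 1, m: 2, s: -3
SI base units of electrical power: kg·m²/s³

The claimed units m/s² (exponents m: 1, s: -2) do not match the derived units kg·m²/s³ (exponents kg: 1, m: 2, s: -3), so the claim is incorrect.

Answer: No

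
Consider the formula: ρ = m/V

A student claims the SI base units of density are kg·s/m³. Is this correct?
Units of each symbol in ρ = m/V:
  m (mass): kg
  V (volume): m³  → in the denominator, contributes 1/m³

Multiplying the contributions: [kg] · [1/m³]
Adding exponents of each base unit: kg: 1, m: -3
SI base units of density: kg/m³

The claimed units kg·s/m³ (exponents kg: 1, m: -3, s: 1) do not match the derived units kg/m³ (exponents kg: 1, m: -3), so the claim is incorrect.

Answer: No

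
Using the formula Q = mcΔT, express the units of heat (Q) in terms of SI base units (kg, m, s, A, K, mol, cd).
Units of each symbol in Q = mcΔT:
  m (mass): kg
  c (specific heat capacity, in J/(kg·K)): m²/(s²·K)
  ΔT (temperature change): K

Multiplying the contributions: [kg] · [m²/(s²·K)] · [K]
Adding exponents of each base unit: kg: 1, m: 2, s: -2
SI base units of heat: kg·m²/s²

Answer: kg·m²/s²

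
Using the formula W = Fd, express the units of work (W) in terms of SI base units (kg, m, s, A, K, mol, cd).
Units of each symbol in W = Fd:
  F (force): kg·m/s²
  d (displacement): m

Multiplying the contributions: [kg·m/s²] · [m]
Adding exponents of each base unit: kg: 1, m: 2, s: -2
SI base units of work: kg·m²/s²

Answer: kg·m²/s²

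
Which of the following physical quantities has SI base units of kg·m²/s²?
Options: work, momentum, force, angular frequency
Checking the SI base units of each option:
  work (W = Fd): kg·m²/s²  ✓ matches
  momentum (p = mv): kg·m/s  ✗
  force (F = ma): kg·m/s²  ✗
  angular frequency (ω = 2πf): 1/s  ✗

Only work has units kg·m²/s².

Answer: work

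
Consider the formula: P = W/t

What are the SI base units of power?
Units of each symbol in P = W/t:
  W (work): kg·m²/s²
  t (time): s  → in the denominator, contributes 1/s

Multiplying the contributions: [kg·m²/s²] · [1/s]
Adding exponents of each base unit: kg: 1, m: 2, s: -3
SI base units of power: kg·m²/s³

Answer: kg·m²/s³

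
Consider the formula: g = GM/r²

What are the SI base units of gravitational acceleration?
Units of each symbol in g = GM/r²:
  G (gravitational constant): m³/(kg·s²)
  M (mass): kg
  r (distance): m  → to the power 2 in the denominator, contributes 1/m²

Multiplying the contributions: [m³/(kg·s²)] · [kg] · [1/m²]
Adding exponents of each base unit: m: 1, s: -2
SI base units of gravitational acceleration: m/s²

Answer: m/s²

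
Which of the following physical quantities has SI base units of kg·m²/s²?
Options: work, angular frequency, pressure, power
Checking the SI base units of each option:
  work (W = Fd): kg·m²/s²  ✓ matches
  angular frequency (ω = 2πf): 1/s  ✗
  pressure (P = F/A): kg/(m·s²)  ✗
  power (P = W/t): kg·m²/s³  ✗

Only work has units kg·m²/s².

Answer: work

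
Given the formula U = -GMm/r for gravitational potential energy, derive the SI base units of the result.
Units of each symbol in U = -GMm/r:
  G (gravitational constant): m³/(kg·s²)
  M (mass): kg
  m (mass): kg
  r (distance): m  → in the denominator, contributes 1/m
  The minus sign does not affect the units.

Multiplying the contributions: [m³/(kg·s²)] · [kg] · [kg] · [1/m]
Adding exponents of each base unit: kg: 1, m: 2, s: -2
SI base units of gravitational potential energy: kg·m²/s²

Answer: kg·m²/s²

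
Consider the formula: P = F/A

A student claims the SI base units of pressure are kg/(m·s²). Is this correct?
Units of each symbol in P = F/A:
  F (force): kg·m/s²
  A (area): m²  → in the denominator, contributes 1/m²

Multiplying the contributions: [kg·m/s²] · [1/m²]
Adding exponents of each base unit: kg: 1, m: -1, s: -2
SI base units of pressure: kg/(m·s²)

The claimed units kg/(m·s²) match the derived units, so the claim is correct.

Answer: Yes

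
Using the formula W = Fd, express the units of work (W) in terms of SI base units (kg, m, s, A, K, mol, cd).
Units of each symbol in W = Fd:
  F (force): kg·m/s²
  d (displacement): m

Multiplying the contributions: [kg·m/s²] · [m]
Adding exponents of each base unit: kg: 1, m: 2, s: -2
SI base units of work: kg·m²/s²

Answer: kg·m²/s²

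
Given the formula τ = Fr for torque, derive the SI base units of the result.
Units of each symbol in τ = Fr:
  F (force): kg·m/s²
  r (lever arm): m

Multiplying the contributions: [kg·m/s²] · [m]
Adding exponents of each base unit: kg: 1, m: 2, s: -2
SI base units of torque: kg·m²/s²

Answer: kg·m²/s²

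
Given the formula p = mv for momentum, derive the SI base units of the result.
Units of each symbol in p = mv:
  m (mass): kg
  v (velocity): m/s

Multiplying the contributions: [kg] · [m/s]
Adding exponents of each base unit: kg: 1, m: 1, s: -1
SI base units of momentum: kg·m/s

Answer: kg·m/s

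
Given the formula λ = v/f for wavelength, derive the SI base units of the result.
Units of each symbol in λ = v/f:
  v (wave speed): m/s
  f (frequency): 1/s  → in the denominator, contributes s

Multiplying the contributions: [m/s] · [s]
Adding exponents of each base unit: m: 1
SI base units of wavelength: m

Answer: m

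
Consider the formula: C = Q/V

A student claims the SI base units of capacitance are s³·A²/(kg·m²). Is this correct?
Units of each symbol in C = Q/V:
  Q (charge, in coulombs): s·A
  V (voltage, in volts): kg·m²/(s³·A)  → in the denominator, contributes s³·A/(kg·m²)

Multiplying the contributions: [s·A] · [s³·A/(kg·m²)]
Adding exponents of each base unit: kg: -1, m: -2, s: 4, A: 2
SI base units of capacitance: s⁴·A²/(kg·m²)

The claimed units s³·A²/(kg·m²) (exponents kg: -1, m: -2, s: 3, A: 2) do not match the derived units s⁴·A²/(kg·m²) (exponents kg: -1, m: -2, s: 4, A: 2), so the claim is incorrect.

Answer: No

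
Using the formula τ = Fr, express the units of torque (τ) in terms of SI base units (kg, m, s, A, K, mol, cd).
Units of each symbol in τ = Fr:
  F (force): kg·m/s²
  r (lever arm): m

Multiplying the contributions: [kg·m/s²] · [m]
Adding exponents of each base unit: kg: 1, m: 2, s: -2
SI base units of torque: kg·m²/s²

Answer: kg·m²/s²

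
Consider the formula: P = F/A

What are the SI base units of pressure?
Units of each symbol in P = F/A:
  F (force): kg·m/s²
  A (area): m²  → in the denominator, contributes 1/m²

Multiplying the contributions: [kg·m/s²] · [1/m²]
Adding exponents of each base unit: kg: 1, m: -1, s: -2
SI base units of pressure: kg/(m·s²)

Answer: kg/(m·s²)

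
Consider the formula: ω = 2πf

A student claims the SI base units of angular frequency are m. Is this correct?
Units of each symbol in ω = 2πf:
  f (frequency): 1/s
  The factor 2π is dimensionless.

Multiplying the contributions: [1/s]
Adding exponents of each base unit: s: -1
SI base units of angular frequency: 1/s

The claimed units m (exponents m: 1) do not match the derived units 1/s (exponents s: -1), so the claim is incorrect.

Answer: No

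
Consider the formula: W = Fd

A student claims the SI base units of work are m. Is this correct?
Units of each symbol in W = Fd:
  F (force): kg·m/s²
  d (displacement): m

Multiplying the contributions: [kg·m/s²] · [m]
Adding exponents of each base unit: kg: 1, m: 2, s: -2
SI base units of work: kg·m²/s²

The claimed units m (exponents m: 1) do not match the derived units kg·m²/s² (exponents kg: 1, m: 2, s: -2), so the claim is incorrect.

Answer: No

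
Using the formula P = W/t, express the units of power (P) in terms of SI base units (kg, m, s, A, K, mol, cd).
Units of each symbol in P = W/t:
  W (work): kg·m²/s²
  t (time): s  → in the denominator, contributes 1/s

Multiplying the contributions: [kg·m²/s²] · [1/s]
Adding exponents of each base unit: kg: 1, m: 2, s: -3
SI base units of power: kg·m²/s³

Answer: kg·m²/s³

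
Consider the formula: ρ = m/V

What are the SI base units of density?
Units of each symbol in ρ = m/V:
  m (mass): kg
  V (volume): m³  → in the denominator, contributes 1/m³

Multiplying the contributions: [kg] · [1/m³]
Adding exponents of each base unit: kg: 1, m: -3
SI base units of density: kg/m³

Answer: kg/m³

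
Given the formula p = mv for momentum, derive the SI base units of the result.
Units of each symbol in p = mv:
  m (mass): kg
  v (velocity): m/s

Multiplying the contributions: [kg] · [m/s]
Adding exponents of each base unit: kg: 1, m: 1, s: -1
SI base units of momentum: kg·m/s

Answer: kg·m/s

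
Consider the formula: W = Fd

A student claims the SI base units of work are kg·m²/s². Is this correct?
Units of each symbol in W = Fd:
  F (force): kg·m/s²
  d (displacement): m

Multiplying the contributions: [kg·m/s²] · [m]
Adding exponents of each base unit: kg: 1, m: 2, s: -2
SI base units of work: kg·m²/s²

The claimed units kg·m²/s² match the derived units, so the claim is correct.

Answer: Yes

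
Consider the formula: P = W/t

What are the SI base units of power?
Units of each symbol in P = W/t:
  W (work): kg·m²/s²
  t (time): s  → in the denominator, contributes 1/s

Multiplying the contributions: [kg·m²/s²] · [1/s]
Adding exponents of each base unit: kg: 1, m: 2, s: -3
SI base units of power: kg·m²/s³

Answer: kg·m²/s³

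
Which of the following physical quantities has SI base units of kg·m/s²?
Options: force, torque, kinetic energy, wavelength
Checking the SI base units of each option:
  force (F = ma): kg·m/s²  ✓ matches
  torque (τ = Fr): kg·m²/s²  ✗
  kinetic energy (E = ½mv²): kg·m²/s²  ✗
  wavelength (λ = v/f): m  ✗

Only force has units kg·m/s².

Answer: force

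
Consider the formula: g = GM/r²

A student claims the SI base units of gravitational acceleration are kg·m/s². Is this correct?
Units of each symbol in g = GM/r²:
  G (gravitational constant): m³/(kg·s²)
  M (mass): kg
  r (distance): m  → to the power 2 in the denominator, contributes 1/m²

Multiplying the contributions: [m³/(kg·s²)] · [kg] · [1/m²]
Adding exponents of each base unit: m: 1, s: -2
SI base units of gravitational acceleration: m/s²

The claimed units kg·m/s² (exponents kg: 1, m: 1, s: -2) do not match the derived units m/s² (exponents m: 1, s: -2), so the claim is incorrect.

Answer: No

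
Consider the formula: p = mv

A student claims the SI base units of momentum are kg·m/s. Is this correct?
Units of each symbol in p = mv:
  m (mass): kg
  v (velocity): m/s

Multiplying the contributions: [kg] · [m/s]
Adding exponents of each base unit: kg: 1, m: 1, s: -1
SI base units of momentum: kg·m/s

The claimed units kg·m/s match the derived units, so the claim is correct.

Answer: Yes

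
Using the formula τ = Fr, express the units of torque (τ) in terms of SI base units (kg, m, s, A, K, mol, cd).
Units of each symbol in τ = Fr:
  F (force): kg·m/s²
  r (lever arm): m

Multiplying the contributions: [kg·m/s²] · [m]
Adding exponents of each base unit: kg: 1, m: 2, s: -2
SI base units of torque: kg·m²/s²

Answer: kg·m²/s²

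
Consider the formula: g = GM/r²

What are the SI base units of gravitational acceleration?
Units of each symbol in g = GM/r²:
  G (gravitational constant): m³/(kg·s²)
  M (mass): kg
  r (distance): m  → to the power 2 in the denominator, contributes 1/m²

Multiplying the contributions: [m³/(kg·s²)] · [kg] · [1/m²]
Adding exponents of each base unit: m: 1, s: -2
SI base units of gravitational acceleration: m/s²

Answer: m/s²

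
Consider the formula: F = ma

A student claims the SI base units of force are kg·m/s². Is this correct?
Units of each symbol in F = ma:
  m (mass): kg
  a (acceleration): m/s²

Multiplying the contributions: [kg] · [m/s²]
Adding exponents of each base unit: kg: 1, m: 1, s: -2
SI base units of force: kg·m/s²

The claimed units kg·m/s² match the derived units, so the claim is correct.

Answer: Yes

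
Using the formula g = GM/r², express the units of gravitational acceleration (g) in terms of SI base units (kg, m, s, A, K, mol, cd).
Units of each symbol in g = GM/r²:
  G (gravitational constant): m³/(kg·s²)
  M (mass): kg
  r (distance): m  → to the power 2 in the denominator, contributes 1/m²

Multiplying the contributions: [m³/(kg·s²)] · [kg] · [1/m²]
Adding exponents of each base unit: m: 1, s: -2
SI base units of gravitational acceleration: m/s²

Answer: m/s²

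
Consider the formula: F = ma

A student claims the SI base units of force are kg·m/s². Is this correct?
Units of each symbol in F = ma:
  m (mass): kg
  a (acceleration): m/s²

Multiplying the contributions: [kg] · [m/s²]
Adding exponents of each base unit: kg: 1, m: 1, s: -2
SI base units of force: kg·m/s²

The claimed units kg·m/s² match the derived units, so the claim is correct.

Answer: Yes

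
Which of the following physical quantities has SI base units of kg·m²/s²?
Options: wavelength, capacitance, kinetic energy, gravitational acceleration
Checking the SI base units of each option:
  wavelength (λ = v/f): m  ✗
  capacitance (C = Q/V): s⁴·A²/(kg·m²)  ✗
  kinetic energy (E = ½mv²): kg·m²/s²  ✓ matches
  gravitational acceleration (g = GM/r²): m/s²  ✗

Only kinetic energy has units kg·m²/s².

Answer: kinetic energy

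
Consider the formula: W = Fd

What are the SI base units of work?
Units of each symbol in W = Fd:
  F (force): kg·m/s²
  d (displacement): m

Multiplying the contributions: [kg·m/s²] · [m]
Adding exponents of each base unit: kg: 1, m: 2, s: -2
SI base units of work: kg·m²/s²

Answer: kg·m²/s²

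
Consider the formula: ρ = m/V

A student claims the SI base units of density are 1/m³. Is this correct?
Units of each symbol in ρ = m/V:
  m (mass): kg
  V (volume): m³  → in the denominator, contributes 1/m³

Multiplying the contributions: [kg] · [1/m³]
Adding exponents of each base unit: kg: 1, m: -3
SI base units of density: kg/m³

The claimed units 1/m³ (exponents m: -3) do not match the derived units kg/m³ (exponents kg: 1, m: -3), so the claim is incorrect.

Answer: No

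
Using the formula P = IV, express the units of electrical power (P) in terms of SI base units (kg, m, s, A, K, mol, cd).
Units of each symbol in P = IV:
  I (current): A
  V (voltage, in volts): kg·m²/(s³·A)

Multiplying the contributions: [A] · [kg·m²/(s³·A)]
Adding exponents of each base unit: kg: 1, m: 2, s: -3
SI base units of electrical power: kg·m²/s³

Answer: kg·m²/s³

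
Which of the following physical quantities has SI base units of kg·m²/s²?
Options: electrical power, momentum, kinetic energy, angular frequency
Checking the SI base units of each option:
  electrical power (P = IV): kg·m²/s³  ✗
  momentum (p = mv): kg·m/s  ✗
  kinetic energy (E = ½mv²): kg·m²/s²  ✓ matches
  angular frequency (ω = 2πf): 1/s  ✗

Only kinetic energy has units kg·m²/s².

Answer: kinetic energy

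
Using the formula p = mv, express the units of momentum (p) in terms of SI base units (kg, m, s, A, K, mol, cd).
Units of each symbol in p = mv:
  m (mass): kg
  v (velocity): m/s

Multiplying the contributions: [kg] · [m/s]
Adding exponents of each base unit: kg: 1, m: 1, s: -1
SI base units of momentum: kg·m/s

Answer: kg·m/s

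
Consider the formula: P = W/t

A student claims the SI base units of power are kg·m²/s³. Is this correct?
Units of each symbol in P = W/t:
  W (work): kg·m²/s²
  t (time): s  → in the denominator, contributes 1/s

Multiplying the contributions: [kg·m²/s²] · [1/s]
Adding exponents of each base unit: kg: 1, m: 2, s: -3
SI base units of power: kg·m²/s³

The claimed units kg·m²/s³ match the derived units, so the claim is correct.

Answer: Yes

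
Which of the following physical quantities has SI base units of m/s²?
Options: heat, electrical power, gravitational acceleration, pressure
Checking the SI base units of each option:
  heat (Q = mcΔT): kg·m²/s²  ✗
  electrical power (P = IV): kg·m²/s³  ✗
  gravitational acceleration (g = GM/r²): m/s²  ✓ matches
  pressure (P = F/A): kg/(m·s²)  ✗

Only gravitational acceleration has units m/s².

Answer: gravitational acceleration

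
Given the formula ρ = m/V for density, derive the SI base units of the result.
Units of each symbol in ρ = m/V:
  m (mass): kg
  V (volume): m³  → in the denominator, contributes 1/m³

Multiplying the contributions: [kg] · [1/m³]
Adding exponents of each base unit: kg: 1, m: -3
SI base units of density: kg/m³

Answer: kg/m³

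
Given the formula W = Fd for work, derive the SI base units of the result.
Units of each symbol in W = Fd:
  F (force): kg·m/s²
  d (displacement): m

Multiplying the contributions: [kg·m/s²] · [m]
Adding exponents of each base unit: kg: 1, m: 2, s: -2
SI base units of work: kg·m²/s²

Answer: kg·m²/s²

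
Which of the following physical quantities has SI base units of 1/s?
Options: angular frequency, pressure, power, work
Checking the SI base units of each option:
  angular frequency (ω = 2πf): 1/s  ✓ matches
  pressure (P = F/A): kg/(m·s²)  ✗
  power (P = W/t): kg·m²/s³  ✗
  work (W = Fd): kg·m²/s²  ✗

Only angular frequency has units 1/s.

Answer: angular frequency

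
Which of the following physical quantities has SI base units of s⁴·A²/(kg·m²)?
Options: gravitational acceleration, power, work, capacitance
Checking the SI base units of each option:
  gravitational acceleration (g = GM/r²): m/s²  ✗
  power (P = W/t): kg·m²/s³  ✗
  work (W = Fd): kg·m²/s²  ✗
  capacitance (C = Q/V): s⁴·A²/(kg·m²)  ✓ matches

Only capacitance has units s⁴·A²/(kg·m²).

Answer: capacitance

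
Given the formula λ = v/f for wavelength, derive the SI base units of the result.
Units of each symbol in λ = v/f:
  v (wave speed): m/s
  f (frequency): 1/s  → in the denominator, contributes s

Multiplying the contributions: [m/s] · [s]
Adding exponents of each base unit: m: 1
SI base units of wavelength: m

Answer: m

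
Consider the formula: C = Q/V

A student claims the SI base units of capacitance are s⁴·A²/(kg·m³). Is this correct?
Units of each symbol in C = Q/V:
  Q (charge, in coulombs): s·A
  V (voltage, in volts): kg·m²/(s³·A)  → in the denominator, contributes s³·A/(kg·m²)

Multiplying the contributions: [s·A] · [s³·A/(kg·m²)]
Adding exponents of each base unit: kg: -1, m: -2, s: 4, A: 2
SI base units of capacitance: s⁴·A²/(kg·m²)

The claimed units s⁴·A²/(kg·m³) (exponents kg: -1, m: -3, s: 4, A: 2) do not match the derived units s⁴·A²/(kg·m²) (exponents kg: -1, m: -2, s: 4, A: 2), so the claim is incorrect.

Answer: No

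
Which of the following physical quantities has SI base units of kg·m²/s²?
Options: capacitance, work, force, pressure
Checking the SI base units of each option:
  capacitance (C = Q/V): s⁴·A²/(kg·m²)  ✗
  work (W = Fd): kg·m²/s²  ✓ matches
  force (F = ma): kg·m/s²  ✗
  pressure (P = F/A): kg/(m·s²)  ✗

Only work has units kg·m²/s².

Answer: work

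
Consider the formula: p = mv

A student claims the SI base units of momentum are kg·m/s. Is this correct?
Units of each symbol in p = mv:
  m (mass): kg
  v (velocity): m/s

Multiplying the contributions: [kg] · [m/s]
Adding exponents of each base unit: kg: 1, m: 1, s: -1
SI base units of momentum: kg·m/s

The claimed units kg·m/s match the derived units, so the claim is correct.

Answer: Yes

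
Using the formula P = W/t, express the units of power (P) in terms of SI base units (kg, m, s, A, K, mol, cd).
Units of each symbol in P = W/t:
  W (work): kg·m²/s²
  t (time): s  → in the denominator, contributes 1/s

Multiplying the contributions: [kg·m²/s²] · [1/s]
Adding exponents of each base unit: kg: 1, m: 2, s: -3
SI base units of power: kg·m²/s³

Answer: kg·m²/s³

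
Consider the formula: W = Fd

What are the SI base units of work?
Units of each symbol in W = Fd:
  F (force): kg·m/s²
  d (displacement): m

Multiplying the contributions: [kg·m/s²] · [m]
Adding exponents of each base unit: kg: 1, m: 2, s: -2
SI base units of work: kg·m²/s²

Answer: kg·m²/s²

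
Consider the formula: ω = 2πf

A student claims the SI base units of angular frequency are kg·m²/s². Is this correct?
Units of each symbol in ω = 2πf:
  f (frequency): 1/s
  The factor 2π is dimensionless.

Multiplying the contributions: [1/s]
Adding exponents of each base unit: s: -1
SI base units of angular frequency: 1/s

The claimed units kg·m²/s² (exponents kg: 1, m: 2, s: -2) do not match the derived units 1/s (exponents s: -1), so the claim is incorrect.

Answer: No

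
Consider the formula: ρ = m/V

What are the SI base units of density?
Units of each symbol in ρ = m/V:
  m (mass): kg
  V (volume): m³  → in the denominator, contributes 1/m³

Multiplying the contributions: [kg] · [1/m³]
Adding exponents of each base unit: kg: 1, m: -3
SI base units of density: kg/m³

Answer: kg/m³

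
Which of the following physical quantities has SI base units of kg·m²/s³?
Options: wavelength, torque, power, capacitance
Checking the SI base units of each option:
  wavelength (λ = v/f): m  ✗
  torque (τ = Fr): kg·m²/s²  ✗
  power (P = W/t): kg·m²/s³  ✓ matches
  capacitance (C = Q/V): s⁴·A²/(kg·m²)  ✗

Only power has units kg·m²/s³.

Answer: power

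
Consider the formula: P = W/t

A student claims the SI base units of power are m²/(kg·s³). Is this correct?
Units of each symbol in P = W/t:
  W (work): kg·m²/s²
  t (time): s  → in the denominator, contributes 1/s

Multiplying the contributions: [kg·m²/s²] · [1/s]
Adding exponents of each base unit: kg: 1, m: 2, s: -3
SI base units of power: kg·m²/s³

The claimed units m²/(kg·s³) (exponents kg: -1, m: 2, s: -3) do not match the derived units kg·m²/s³ (exponents kg: 1, m: 2, s: -3), so the claim is incorrect.

Answer: No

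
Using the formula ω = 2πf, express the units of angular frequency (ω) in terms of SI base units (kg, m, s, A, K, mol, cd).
Units of each symbol in ω = 2πf:
  f (frequency): 1/s
  The factor 2π is dimensionless.

Multiplying the contributions: [1/s]
Adding exponents of each base unit: s: -1
SI base units of angular frequency: 1/s

Answer: 1/s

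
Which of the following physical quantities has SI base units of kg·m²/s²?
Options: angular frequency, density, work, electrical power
Checking the SI base units of each option:
  angular frequency (ω = 2πf): 1/s  ✗
  density (ρ = m/V): kg/m³  ✗
  work (W = Fd): kg·m²/s²  ✓ matches
  electrical power (P = IV): kg·m²/s³  ✗

Only work has units kg·m²/s².

Answer: work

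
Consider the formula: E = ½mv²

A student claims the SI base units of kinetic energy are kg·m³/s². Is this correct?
Units of each symbol in E = ½mv²:
  m (mass): kg
  v (speed): m/s  → to the power 2, contributes m²/s²
  The factor ½ is dimensionless.

Multiplying the contributions: [kg] · [m²/s²]
Adding exponents of each base unit: kg: 1, m: 2, s: -2
SI base units of kinetic energy: kg·m²/s²

The claimed units kg·m³/s² (exponents kg: 1, m: 3, s: -2) do not match the derived units kg·m²/s² (exponents kg: 1, m: 2, s: -2), so the claim is incorrect.

Answer: No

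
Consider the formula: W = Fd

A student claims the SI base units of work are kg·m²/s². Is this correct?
Units of each symbol in W = Fd:
  F (force): kg·m/s²
  d (displacement): m

Multiplying the contributions: [kg·m/s²] · [m]
Adding exponents of each base unit: kg: 1, m: 2, s: -2
SI base units of work: kg·m²/s²

The claimed units kg·m²/s² match the derived units, so the claim is correct.

Answer: Yes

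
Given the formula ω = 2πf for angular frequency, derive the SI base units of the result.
Units of each symbol in ω = 2πf:
  f (frequency): 1/s
  The factor 2π is dimensionless.

Multiplying the contributions: [1/s]
Adding exponents of each base unit: s: -1
SI base units of angular frequency: 1/s

Answer: 1/s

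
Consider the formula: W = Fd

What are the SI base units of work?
Units of each symbol in W = Fd:
  F (force): kg·m/s²
  d (displacement): m

Multiplying the contributions: [kg·m/s²] · [m]
Adding exponents of each base unit: kg: 1, m: 2, s: -2
SI base units of work: kg·m²/s²

Answer: kg·m²/s²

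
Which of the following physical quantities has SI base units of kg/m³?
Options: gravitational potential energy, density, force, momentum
Checking the SI base units of each option:
  gravitational potential energy (U = -GMm/r): kg·m²/s²  ✗
  density (ρ = m/V): kg/m³  ✓ matches
  force (F = ma): kg·m/s²  ✗
  momentum (p = mv): kg·m/s  ✗

Only density has units kg/m³.

Answer: density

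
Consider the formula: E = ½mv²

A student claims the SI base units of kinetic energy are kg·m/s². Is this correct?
Units of each symbol in E = ½mv²:
  m (mass): kg
  v (speed): m/s  → to the power 2, contributes m²/s²
  The factor ½ is dimensionless.

Multiplying the contributions: [kg] · [m²/s²]
Adding exponents of each base unit: kg: 1, m: 2, s: -2
SI base units of kinetic energy: kg·m²/s²

The claimed units kg·m/s² (exponents kg: 1, m: 1, s: -2) do not match the derived units kg·m²/s² (exponents kg: 1, m: 2, s: -2), so the claim is incorrect.

Answer: No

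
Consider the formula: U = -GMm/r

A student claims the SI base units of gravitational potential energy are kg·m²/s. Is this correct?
Units of each symbol in U = -GMm/r:
  G (gravitational constant): m³/(kg·s²)
  M (mass): kg
  m (mass): kg
  r (distance): m  → in the denominator, contributes 1/m
  The minus sign does not affect the units.

Multiplying the contributions: [m³/(kg·s²)] · [kg] · [kg] · [1/m]
Adding exponents of each base unit: kg: 1, m: 2, s: -2
SI base units of gravitational potential energy: kg·m²/s²

The claimed units kg·m²/s (exponents kg: 1, m: 2, s: -1) do not match the derived units kg·m²/s² (exponents kg: 1, m: 2, s: -2), so the claim is incorrect.

Answer: No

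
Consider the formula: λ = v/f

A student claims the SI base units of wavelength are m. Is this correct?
Units of each symbol in λ = v/f:
  v (wave speed): m/s
  f (frequency): 1/s  → in the denominator, contributes s

Multiplying the contributions: [m/s] · [s]
Adding exponents of each base unit: m: 1
SI base units of wavelength: m

The claimed units m match the derived units, so the claim is correct.

Answer: Yes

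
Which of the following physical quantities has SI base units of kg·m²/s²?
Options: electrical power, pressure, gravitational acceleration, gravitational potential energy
Checking the SI base units of each option:
  electrical power (P = IV): kg·m²/s³  ✗
  pressure (P = F/A): kg/(m·s²)  ✗
  gravitational acceleration (g = GM/r²): m/s²  ✗
  gravitational potential energy (U = -GMm/r): kg·m²/s²  ✓ matches

Only gravitational potential energy has units kg·m²/s².

Answer: gravitational potential energy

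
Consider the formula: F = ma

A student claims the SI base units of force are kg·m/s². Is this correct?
Units of each symbol in F = ma:
  m (mass): kg
  a (acceleration): m/s²

Multiplying the contributions: [kg] · [m/s²]
Adding exponents of each base unit: kg: 1, m: 1, s: -2
SI base units of force: kg·m/s²

The claimed units kg·m/s² match the derived units, so the claim is correct.

Answer: Yes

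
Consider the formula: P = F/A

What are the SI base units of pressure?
Units of each symbol in P = F/A:
  F (force): kg·m/s²
  A (area): m²  → in the denominator, contributes 1/m²

Multiplying the contributions: [kg·m/s²] · [1/m²]
Adding exponents of each base unit: kg: 1, m: -1, s: -2
SI base units of pressure: kg/(m·s²)

Answer: kg/(m·s²)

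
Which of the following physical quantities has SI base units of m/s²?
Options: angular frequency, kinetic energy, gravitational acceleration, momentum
Checking the SI base units of each option:
  angular frequency (ω = 2πf): 1/s  ✗
  kinetic energy (E = ½mv²): kg·m²/s²  ✗
  gravitational acceleration (g = GM/r²): m/s²  ✓ matches
  momentum (p = mv): kg·m/s  ✗

Only gravitational acceleration has units m/s².

Answer: gravitational acceleration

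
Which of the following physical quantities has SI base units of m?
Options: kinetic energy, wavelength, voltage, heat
Checking the SI base units of each option:
  kinetic energy (E = ½mv²): kg·m²/s²  ✗
  wavelength (λ = v/f): m  ✓ matches
  voltage (V = IR): kg·m²/(s³·A)  ✗
  heat (Q = mcΔT): kg·m²/s²  ✗

Only wavelength has units m.

Answer: wavelength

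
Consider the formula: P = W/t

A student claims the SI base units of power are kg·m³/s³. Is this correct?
Units of each symbol in P = W/t:
  W (work): kg·m²/s²
  t (time): s  → in the denominator, contributes 1/s

Multiplying the contributions: [kg·m²/s²] · [1/s]
Adding exponents of each base unit: kg: 1, m: 2, s: -3
SI base units of power: kg·m²/s³

The claimed units kg·m³/s³ (exponents kg: 1, m: 3, s: -3) do not match the derived units kg·m²/s³ (exponents kg: 1, m: 2, s: -3), so the claim is incorrect.

Answer: No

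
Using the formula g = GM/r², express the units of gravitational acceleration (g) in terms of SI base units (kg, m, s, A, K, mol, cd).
Units of each symbol in g = GM/r²:
  G (gravitational constant): m³/(kg·s²)
  M (mass): kg
  r (distance): m  → to the power 2 in the denominator, contributes 1/m²

Multiplying the contributions: [m³/(kg·s²)] · [kg] · [1/m²]
Adding exponents of each base unit: m: 1, s: -2
SI base units of gravitational acceleration: m/s²

Answer: m/s²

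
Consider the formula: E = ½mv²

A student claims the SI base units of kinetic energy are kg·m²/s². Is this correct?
Units of each symbol in E = ½mv²:
  m (mass): kg
  v (speed): m/s  → to the power 2, contributes m²/s²
  The factor ½ is dimensionless.

Multiplying the contributions: [kg] · [m²/s²]
Adding exponents of each base unit: kg: 1, m: 2, s: -2
SI base units of kinetic energy: kg·m²/s²

The claimed units kg·m²/s² match the derived units, so the claim is correct.

Answer: Yes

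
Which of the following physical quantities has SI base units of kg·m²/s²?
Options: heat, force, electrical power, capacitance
Checking the SI base units of each option:
  heat (Q = mcΔT): kg·m²/s²  ✓ matches
  force (F = ma): kg·m/s²  ✗
  electrical power (P = IV): kg·m²/s³  ✗
  capacitance (C = Q/V): s⁴·A²/(kg·m²)  ✗

Only heat has units kg·m²/s².

Answer: heat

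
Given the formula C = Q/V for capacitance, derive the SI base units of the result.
Units of each symbol in C = Q/V:
  Q (charge, in coulombs): s·A
  V (voltage, in volts): kg·m²/(s³·A)  → in the denominator, contributes s³·A/(kg·m²)

Multiplying the contributions: [s·A] · [s³·A/(kg·m²)]
Adding exponents of each base unit: kg: -1, m: -2, s: 4, A: 2
SI base units of capacitance: s⁴·A²/(kg·m²)

Answer: s⁴·A²/(kg·m²)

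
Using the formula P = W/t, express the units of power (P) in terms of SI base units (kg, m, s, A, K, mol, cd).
Units of each symbol in P = W/t:
  W (work): kg·m²/s²
  t (time): s  → in the denominator, contributes 1/s

Multiplying the contributions: [kg·m²/s²] · [1/s]
Adding exponents of each base unit: kg: 1, m: 2, s: -3
SI base units of power: kg·m²/s³

Answer: kg·m²/s³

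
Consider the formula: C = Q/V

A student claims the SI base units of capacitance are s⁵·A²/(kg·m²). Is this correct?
Units of each symbol in C = Q/V:
  Q (charge, in coulombs): s·A
  V (voltage, in volts): kg·m²/(s³·A)  → in the denominator, contributes s³·A/(kg·m²)

Multiplying the contributions: [s·A] · [s³·A/(kg·m²)]
Adding exponents of each base unit: kg: -1, m: -2, s: 4, A: 2
SI base units of capacitance: s⁴·A²/(kg·m²)

The claimed units s⁵·A²/(kg·m²) (exponents kg: -1, m: -2, s: 5, A: 2) do not match the derived units s⁴·A²/(kg·m²) (exponents kg: -1, m: -2, s: 4, A: 2), so the claim is incorrect.

Answer: No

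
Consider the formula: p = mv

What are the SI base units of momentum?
Units of each symbol in p = mv:
  m (mass): kg
  v (velocity): m/s

Multiplying the contributions: [kg] · [m/s]
Adding exponents of each base unit: kg: 1, m: 1, s: -1
SI base units of momentum: kg·m/s

Answer: kg·m/s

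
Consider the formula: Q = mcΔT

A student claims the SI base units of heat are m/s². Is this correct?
Units of each symbol in Q = mcΔT:
  m (mass): kg
  c (specific heat capacity, in J/(kg·K)): m²/(s²·K)
  ΔT (temperature change): K

Multiplying the contributions: [kg] · [m²/(s²·K)] · [K]
Adding exponents of each base unit: kg: 1, m: 2, s: -2
SI base units of heat: kg·m²/s²

The claimed units m/s² (exponents m: 1, s: -2) do not match the derived units kg·m²/s² (exponents kg: 1, m: 2, s: -2), so the claim is incorrect.

Answer: No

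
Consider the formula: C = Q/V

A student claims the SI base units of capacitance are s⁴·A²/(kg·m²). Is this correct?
Units of each symbol in C = Q/V:
  Q (charge, in coulombs): s·A
  V (voltage, in volts): kg·m²/(s³·A)  → in the denominator, contributes s³·A/(kg·m²)

Multiplying the contributions: [s·A] · [s³·A/(kg·m²)]
Adding exponents of each base unit: kg: -1, m: -2, s: 4, A: 2
SI base units of capacitance: s⁴·A²/(kg·m²)

The claimed units s⁴·A²/(kg·m²) match the derived units, so the claim is correct.

Answer: Yes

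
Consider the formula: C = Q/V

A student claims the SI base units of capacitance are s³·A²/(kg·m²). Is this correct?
Units of each symbol in C = Q/V:
  Q (charge, in coulombs): s·A
  V (voltage, in volts): kg·m²/(s³·A)  → in the denominator, contributes s³·A/(kg·m²)

Multiplying the contributions: [s·A] · [s³·A/(kg·m²)]
Adding exponents of each base unit: kg: -1, m: -2, s: 4, A: 2
SI base units of capacitance: s⁴·A²/(kg·m²)

The claimed units s³·A²/(kg·m²) (exponents kg: -1, m: -2, s: 3, A: 2) do not match the derived units s⁴·A²/(kg·m²) (exponents kg: -1, m: -2, s: 4, A: 2), so the claim is incorrect.

Answer: No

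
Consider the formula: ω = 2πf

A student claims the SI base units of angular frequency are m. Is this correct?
Units of each symbol in ω = 2πf:
  f (frequency): 1/s
  The factor 2π is dimensionless.

Multiplying the contributions: [1/s]
Adding exponents of each base unit: s: -1
SI base units of angular frequency: 1/s

The claimed units m (exponents m: 1) do not match the derived units 1/s (exponents s: -1), so the claim is incorrect.

Answer: No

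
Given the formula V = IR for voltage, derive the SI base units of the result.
Units of each symbol in V = IR:
  I (current): A
  R (resistance, in ohms): kg·m²/(s³·A²)

Multiplying the contributions: [A] · [kg·m²/(s³·A²)]
Adding exponents of each base unit: kg: 1, m: 2, s: -3, A: -1
SI base units of voltage: kg·m²/(s³·A)

Answer: kg·m²/(s³·A)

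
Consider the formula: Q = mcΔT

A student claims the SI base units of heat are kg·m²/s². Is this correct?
Units of each symbol in Q = mcΔT:
  m (mass): kg
  c (specific heat capacity, in J/(kg·K)): m²/(s²·K)
  ΔT (temperature change): K

Multiplying the contributions: [kg] · [m²/(s²·K)] · [K]
Adding exponents of each base unit: kg: 1, m: 2, s: -2
SI base units of heat: kg·m²/s²

The claimed units kg·m²/s² match the derived units, so the claim is correct.

Answer: Yes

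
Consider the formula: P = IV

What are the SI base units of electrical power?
Units of each symbol in P = IV:
  I (current): A
  V (voltage, in volts): kg·m²/(s³·A)

Multiplying the contributions: [A] · [kg·m²/(s³·A)]
Adding exponents of each base unit: kg: 1, m: 2, s: -3
SI base units of electrical power: kg·m²/s³

Answer: kg·m²/s³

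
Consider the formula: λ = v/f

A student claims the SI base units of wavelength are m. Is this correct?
Units of each symbol in λ = v/f:
  v (wave speed): m/s
  f (frequency): 1/s  → in the denominator, contributes s

Multiplying the contributions: [m/s] · [s]
Adding exponents of each base unit: m: 1
SI base units of wavelength: m

The claimed units m match the derived units, so the claim is correct.

Answer: Yes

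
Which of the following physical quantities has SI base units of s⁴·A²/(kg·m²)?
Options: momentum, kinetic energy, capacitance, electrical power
Checking the SI base units of each option:
  momentum (p = mv): kg·m/s  ✗
  kinetic energy (E = ½mv²): kg·m²/s²  ✗
  capacitance (C = Q/V): s⁴·A²/(kg·m²)  ✓ matches
  electrical power (P = IV): kg·m²/s³  ✗

Only capacitance has units s⁴·A²/(kg·m²).

Answer: capacitance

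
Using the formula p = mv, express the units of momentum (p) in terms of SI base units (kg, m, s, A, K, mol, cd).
Units of each symbol in p = mv:
  m (mass): kg
  v (velocity): m/s

Multiplying the contributions: [kg] · [m/s]
Adding exponents of each base unit: kg: 1, m: 1, s: -1
SI base units of momentum: kg·m/s

Answer: kg·m/s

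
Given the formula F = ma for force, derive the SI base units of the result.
Units of each symbol in F = ma:
  m (mass): kg
  a (acceleration): m/s²

Multiplying the contributions: [kg] · [m/s²]
Adding exponents of each base unit: kg: 1, m: 1, s: -2
SI base units of force: kg·m/s²

Answer: kg·m/s²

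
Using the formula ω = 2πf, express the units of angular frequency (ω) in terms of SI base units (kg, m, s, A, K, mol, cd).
Units of each symbol in ω = 2πf:
  f (frequency): 1/s
  The factor 2π is dimensionless.

Multiplying the contributions: [1/s]
Adding exponents of each base unit: s: -1
SI base units of angular frequency: 1/s

Answer: 1/s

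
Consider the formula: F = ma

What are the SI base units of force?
Units of each symbol in F = ma:
  m (mass): kg
  a (acceleration): m/s²

Multiplying the contributions: [kg] · [m/s²]
Adding exponents of each base unit: kg: 1, m: 1, s: -2
SI base units of force: kg·m/s²

Answer: kg·m/s²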